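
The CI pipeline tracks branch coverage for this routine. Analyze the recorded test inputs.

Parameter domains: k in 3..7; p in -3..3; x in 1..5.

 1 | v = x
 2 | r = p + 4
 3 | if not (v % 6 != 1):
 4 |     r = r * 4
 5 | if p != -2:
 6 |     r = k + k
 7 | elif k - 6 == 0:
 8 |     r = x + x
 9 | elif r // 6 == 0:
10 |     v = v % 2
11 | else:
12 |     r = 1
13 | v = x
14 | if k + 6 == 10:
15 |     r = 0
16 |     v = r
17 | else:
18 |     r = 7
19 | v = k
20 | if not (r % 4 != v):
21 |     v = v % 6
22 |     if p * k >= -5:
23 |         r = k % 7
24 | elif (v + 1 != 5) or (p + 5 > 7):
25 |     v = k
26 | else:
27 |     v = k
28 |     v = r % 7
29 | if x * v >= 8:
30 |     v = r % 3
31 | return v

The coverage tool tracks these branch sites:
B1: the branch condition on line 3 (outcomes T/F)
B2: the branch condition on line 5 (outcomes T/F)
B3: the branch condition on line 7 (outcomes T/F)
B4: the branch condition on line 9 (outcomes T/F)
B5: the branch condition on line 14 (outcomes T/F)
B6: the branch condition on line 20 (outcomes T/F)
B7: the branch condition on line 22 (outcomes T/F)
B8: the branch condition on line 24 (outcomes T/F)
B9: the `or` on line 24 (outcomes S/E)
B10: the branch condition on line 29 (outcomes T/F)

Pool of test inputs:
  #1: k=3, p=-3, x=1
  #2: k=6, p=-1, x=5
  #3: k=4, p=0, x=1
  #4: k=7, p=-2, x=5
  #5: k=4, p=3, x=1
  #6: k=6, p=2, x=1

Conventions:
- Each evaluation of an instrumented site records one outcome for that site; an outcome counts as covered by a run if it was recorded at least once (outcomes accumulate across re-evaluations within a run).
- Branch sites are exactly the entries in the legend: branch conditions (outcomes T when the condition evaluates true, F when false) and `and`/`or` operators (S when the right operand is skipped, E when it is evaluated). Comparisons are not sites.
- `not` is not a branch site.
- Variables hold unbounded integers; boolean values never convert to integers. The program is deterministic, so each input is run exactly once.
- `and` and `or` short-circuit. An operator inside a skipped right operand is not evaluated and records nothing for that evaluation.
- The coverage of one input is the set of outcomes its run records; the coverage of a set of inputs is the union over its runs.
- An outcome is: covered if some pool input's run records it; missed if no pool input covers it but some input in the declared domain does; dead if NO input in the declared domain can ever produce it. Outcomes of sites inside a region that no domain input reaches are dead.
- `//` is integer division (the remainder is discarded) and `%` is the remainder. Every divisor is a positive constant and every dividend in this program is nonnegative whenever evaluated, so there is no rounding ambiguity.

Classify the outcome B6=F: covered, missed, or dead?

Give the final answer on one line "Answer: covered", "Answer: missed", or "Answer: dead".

B6=F is recorded by pool input(s) 2, 3, 4, 5, 6 -> covered

Answer: covered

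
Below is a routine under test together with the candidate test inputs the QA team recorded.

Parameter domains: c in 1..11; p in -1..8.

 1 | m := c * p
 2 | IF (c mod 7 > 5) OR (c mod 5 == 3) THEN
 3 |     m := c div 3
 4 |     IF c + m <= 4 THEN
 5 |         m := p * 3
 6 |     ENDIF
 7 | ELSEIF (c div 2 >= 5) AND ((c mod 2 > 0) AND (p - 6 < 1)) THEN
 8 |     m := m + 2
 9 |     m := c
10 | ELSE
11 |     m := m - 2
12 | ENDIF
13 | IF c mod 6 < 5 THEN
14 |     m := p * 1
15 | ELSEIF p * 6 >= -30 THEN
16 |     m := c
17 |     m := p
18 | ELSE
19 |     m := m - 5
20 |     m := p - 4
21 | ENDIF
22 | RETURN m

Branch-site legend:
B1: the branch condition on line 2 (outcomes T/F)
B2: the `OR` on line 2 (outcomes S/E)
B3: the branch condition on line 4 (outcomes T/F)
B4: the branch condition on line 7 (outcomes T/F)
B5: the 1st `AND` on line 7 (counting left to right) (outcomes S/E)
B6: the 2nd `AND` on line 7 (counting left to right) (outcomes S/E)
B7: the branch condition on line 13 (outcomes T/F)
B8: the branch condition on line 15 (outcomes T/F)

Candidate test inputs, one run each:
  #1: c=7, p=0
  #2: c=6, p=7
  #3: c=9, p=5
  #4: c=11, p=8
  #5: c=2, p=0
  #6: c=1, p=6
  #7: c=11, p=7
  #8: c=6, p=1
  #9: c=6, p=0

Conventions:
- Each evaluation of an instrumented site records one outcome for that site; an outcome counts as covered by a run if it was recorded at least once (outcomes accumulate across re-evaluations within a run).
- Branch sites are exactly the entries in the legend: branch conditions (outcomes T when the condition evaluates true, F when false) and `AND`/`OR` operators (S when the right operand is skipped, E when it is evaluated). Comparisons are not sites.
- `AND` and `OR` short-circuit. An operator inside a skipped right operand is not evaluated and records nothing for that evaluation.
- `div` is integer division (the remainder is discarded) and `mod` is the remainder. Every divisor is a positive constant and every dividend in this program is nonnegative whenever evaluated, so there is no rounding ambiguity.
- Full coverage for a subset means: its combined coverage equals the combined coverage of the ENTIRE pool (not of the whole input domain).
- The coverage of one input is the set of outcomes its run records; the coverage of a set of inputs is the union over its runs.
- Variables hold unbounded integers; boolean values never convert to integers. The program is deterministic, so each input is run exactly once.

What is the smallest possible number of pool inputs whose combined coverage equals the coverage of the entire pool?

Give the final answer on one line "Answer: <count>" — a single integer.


input #1 (c=7, p=0): events B2->E, B1->F, B5->S, B4->F, B7->T; covers B1=F, B2=E, B4=F, B5=S, B7=T
input #2 (c=6, p=7): events B2->S, B1->T, B3->F, B7->T; covers B1=T, B2=S, B3=F, B7=T
input #3 (c=9, p=5): events B2->E, B1->F, B5->S, B4->F, B7->T; covers B1=F, B2=E, B4=F, B5=S, B7=T
input #4 (c=11, p=8): events B2->E, B1->F, B5->E, B6->E, B4->F, B7->F, B8->T; covers B1=F, B2=E, B4=F, B5=E, B6=E, B7=F, B8=T
input #5 (c=2, p=0): events B2->E, B1->F, B5->S, B4->F, B7->T; covers B1=F, B2=E, B4=F, B5=S, B7=T
input #6 (c=1, p=6): events B2->E, B1->F, B5->S, B4->F, B7->T; covers B1=F, B2=E, B4=F, B5=S, B7=T
input #7 (c=11, p=7): events B2->E, B1->F, B5->E, B6->E, B4->F, B7->F, B8->T; covers B1=F, B2=E, B4=F, B5=E, B6=E, B7=F, B8=T
input #8 (c=6, p=1): events B2->S, B1->T, B3->F, B7->T; covers B1=T, B2=S, B3=F, B7=T
input #9 (c=6, p=0): events B2->S, B1->T, B3->F, B7->T; covers B1=T, B2=S, B3=F, B7=T
the full pool covers 12 outcomes: B1=T, B1=F, B2=S, B2=E, B3=F, B4=F, B5=S, B5=E, B6=E, B7=T, B7=F, B8=T
size 1 is not enough: best union over all size-1 subsets is 7/12
size 2 is not enough: best union over all size-2 subsets is 11/12
at size 3, {1, 2, 4} reaches all 12 outcomes; every lexicographically earlier size-3 subset fails
Answer: 3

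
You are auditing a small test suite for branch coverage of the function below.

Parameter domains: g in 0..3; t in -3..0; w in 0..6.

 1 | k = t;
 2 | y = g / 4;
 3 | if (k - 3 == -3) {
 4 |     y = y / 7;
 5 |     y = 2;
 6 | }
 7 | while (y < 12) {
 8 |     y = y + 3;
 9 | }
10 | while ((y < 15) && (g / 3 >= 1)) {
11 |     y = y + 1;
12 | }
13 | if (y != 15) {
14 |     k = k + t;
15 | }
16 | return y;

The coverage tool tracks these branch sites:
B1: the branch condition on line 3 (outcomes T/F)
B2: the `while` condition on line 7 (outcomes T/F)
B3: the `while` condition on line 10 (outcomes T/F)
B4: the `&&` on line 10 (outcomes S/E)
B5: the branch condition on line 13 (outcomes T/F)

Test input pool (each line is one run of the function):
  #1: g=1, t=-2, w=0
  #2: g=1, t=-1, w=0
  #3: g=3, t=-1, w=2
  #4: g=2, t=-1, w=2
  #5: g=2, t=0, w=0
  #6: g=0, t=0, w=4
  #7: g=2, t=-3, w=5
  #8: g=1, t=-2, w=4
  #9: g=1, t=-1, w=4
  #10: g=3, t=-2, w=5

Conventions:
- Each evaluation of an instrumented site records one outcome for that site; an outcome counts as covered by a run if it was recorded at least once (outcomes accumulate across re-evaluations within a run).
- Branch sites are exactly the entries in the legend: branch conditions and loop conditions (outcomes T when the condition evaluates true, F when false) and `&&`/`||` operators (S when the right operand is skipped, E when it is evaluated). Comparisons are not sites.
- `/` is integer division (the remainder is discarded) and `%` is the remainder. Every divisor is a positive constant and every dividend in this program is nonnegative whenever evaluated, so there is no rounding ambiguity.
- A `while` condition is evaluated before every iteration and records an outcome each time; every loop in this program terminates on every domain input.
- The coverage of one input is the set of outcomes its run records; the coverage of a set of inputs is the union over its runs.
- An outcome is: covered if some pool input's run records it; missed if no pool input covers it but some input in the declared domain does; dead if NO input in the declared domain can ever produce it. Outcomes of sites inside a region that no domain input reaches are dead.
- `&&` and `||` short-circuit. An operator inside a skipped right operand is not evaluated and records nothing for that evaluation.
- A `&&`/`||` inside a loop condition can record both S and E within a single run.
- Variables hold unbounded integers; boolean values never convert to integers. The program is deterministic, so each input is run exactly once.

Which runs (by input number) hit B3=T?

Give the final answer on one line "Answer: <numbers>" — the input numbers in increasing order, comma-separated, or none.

input #1 (g=1, t=-2, w=0): misses B3=T
input #2 (g=1, t=-1, w=0): misses B3=T
input #3 (g=3, t=-1, w=2): covers B3=T
input #4 (g=2, t=-1, w=2): misses B3=T
input #5 (g=2, t=0, w=0): misses B3=T
input #6 (g=0, t=0, w=4): misses B3=T
input #7 (g=2, t=-3, w=5): misses B3=T
input #8 (g=1, t=-2, w=4): misses B3=T
input #9 (g=1, t=-1, w=4): misses B3=T
input #10 (g=3, t=-2, w=5): covers B3=T

Answer: 3, 10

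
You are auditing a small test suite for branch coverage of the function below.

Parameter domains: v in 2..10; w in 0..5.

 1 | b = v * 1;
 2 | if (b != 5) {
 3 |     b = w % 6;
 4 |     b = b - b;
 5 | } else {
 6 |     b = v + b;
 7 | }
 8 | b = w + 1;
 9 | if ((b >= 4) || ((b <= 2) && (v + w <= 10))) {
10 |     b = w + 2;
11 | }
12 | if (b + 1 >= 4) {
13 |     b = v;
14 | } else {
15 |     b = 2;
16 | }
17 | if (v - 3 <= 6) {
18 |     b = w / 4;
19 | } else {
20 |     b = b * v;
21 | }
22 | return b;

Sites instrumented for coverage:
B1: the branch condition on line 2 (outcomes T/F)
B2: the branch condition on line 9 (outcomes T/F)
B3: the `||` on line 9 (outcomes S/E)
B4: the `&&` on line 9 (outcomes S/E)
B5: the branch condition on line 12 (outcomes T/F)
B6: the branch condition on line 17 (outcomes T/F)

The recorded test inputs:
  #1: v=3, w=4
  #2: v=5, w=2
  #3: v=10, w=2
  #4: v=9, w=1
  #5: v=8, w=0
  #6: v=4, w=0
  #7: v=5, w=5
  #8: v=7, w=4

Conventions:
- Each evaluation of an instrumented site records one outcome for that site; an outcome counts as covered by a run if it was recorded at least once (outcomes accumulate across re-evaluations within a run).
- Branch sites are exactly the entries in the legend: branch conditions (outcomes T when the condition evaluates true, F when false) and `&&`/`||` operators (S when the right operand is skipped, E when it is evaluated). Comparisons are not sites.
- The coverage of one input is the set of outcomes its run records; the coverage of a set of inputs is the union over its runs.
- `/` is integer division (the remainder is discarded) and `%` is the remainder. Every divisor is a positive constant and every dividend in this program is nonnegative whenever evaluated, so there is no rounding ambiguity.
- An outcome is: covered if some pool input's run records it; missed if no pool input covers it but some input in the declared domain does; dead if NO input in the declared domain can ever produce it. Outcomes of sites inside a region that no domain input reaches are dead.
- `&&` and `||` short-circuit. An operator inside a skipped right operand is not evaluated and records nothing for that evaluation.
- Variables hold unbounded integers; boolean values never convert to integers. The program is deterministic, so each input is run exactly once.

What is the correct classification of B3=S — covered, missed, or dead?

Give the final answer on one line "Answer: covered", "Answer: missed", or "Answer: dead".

B3=S is recorded by pool input(s) 1, 7, 8 -> covered

Answer: covered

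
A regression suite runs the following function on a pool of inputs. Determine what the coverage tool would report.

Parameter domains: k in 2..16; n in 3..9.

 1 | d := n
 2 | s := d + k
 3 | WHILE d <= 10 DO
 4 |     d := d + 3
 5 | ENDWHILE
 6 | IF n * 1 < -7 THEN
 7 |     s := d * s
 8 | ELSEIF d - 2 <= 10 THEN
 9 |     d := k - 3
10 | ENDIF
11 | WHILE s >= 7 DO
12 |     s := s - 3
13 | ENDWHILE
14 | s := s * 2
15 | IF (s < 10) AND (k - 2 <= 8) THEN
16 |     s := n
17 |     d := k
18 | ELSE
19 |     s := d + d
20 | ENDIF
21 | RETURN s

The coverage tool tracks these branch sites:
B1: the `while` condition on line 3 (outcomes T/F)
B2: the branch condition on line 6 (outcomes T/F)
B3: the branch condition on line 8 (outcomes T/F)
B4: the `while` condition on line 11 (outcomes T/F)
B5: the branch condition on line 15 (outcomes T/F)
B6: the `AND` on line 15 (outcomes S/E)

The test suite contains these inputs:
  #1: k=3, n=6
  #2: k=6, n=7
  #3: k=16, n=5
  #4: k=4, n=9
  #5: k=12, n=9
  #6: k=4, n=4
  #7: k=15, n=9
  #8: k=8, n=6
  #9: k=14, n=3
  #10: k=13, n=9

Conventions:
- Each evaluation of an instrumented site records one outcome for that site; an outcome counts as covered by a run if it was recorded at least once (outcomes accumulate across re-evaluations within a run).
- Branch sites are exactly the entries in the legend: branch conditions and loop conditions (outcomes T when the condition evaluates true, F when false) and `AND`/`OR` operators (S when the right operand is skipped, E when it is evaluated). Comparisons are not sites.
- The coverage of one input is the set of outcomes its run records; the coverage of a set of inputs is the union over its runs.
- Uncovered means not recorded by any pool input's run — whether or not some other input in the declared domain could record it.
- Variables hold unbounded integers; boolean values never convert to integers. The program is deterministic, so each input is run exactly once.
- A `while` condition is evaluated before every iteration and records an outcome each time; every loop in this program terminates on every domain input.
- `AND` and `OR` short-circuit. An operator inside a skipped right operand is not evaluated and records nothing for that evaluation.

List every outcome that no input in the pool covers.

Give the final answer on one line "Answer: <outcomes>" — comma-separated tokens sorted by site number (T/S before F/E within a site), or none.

#1 (k=3, n=6) -> B1->T, B1->T, B1->F, B2->F, B3->T, B4->T, B4->F, B6->S, B5->F; covered: B1=T, B1=F, B2=F, B3=T, B4=T, B4=F, B5=F, B6=S
#2 (k=6, n=7) -> B1->T, B1->T, B1->F, B2->F, B3->F, B4->T, B4->T, B4->T, B4->F, B6->E, B5->T; covered: B1=T, B1=F, B2=F, B3=F, B4=T, B4=F, B5=T, B6=E
#3 (k=16, n=5) -> B1->T, B1->T, B1->F, B2->F, B3->T, B4->T, B4->T, B4->T, B4->T, B4->T, B4->F, B6->S, B5->F; covered: B1=T, B1=F, B2=F, B3=T, B4=T, B4=F, B5=F, B6=S
#4 (k=4, n=9) -> B1->T, B1->F, B2->F, B3->T, B4->T, B4->T, B4->T, B4->F, B6->E, B5->T; covered: B1=T, B1=F, B2=F, B3=T, B4=T, B4=F, B5=T, B6=E
#5 (k=12, n=9) -> B1->T, B1->F, B2->F, B3->T, B4->T, B4->T, B4->T, B4->T, B4->T, B4->F, B6->S, B5->F; covered: B1=T, B1=F, B2=F, B3=T, B4=T, B4=F, B5=F, B6=S
#6 (k=4, n=4) -> B1->T, B1->T, B1->T, B1->F, B2->F, B3->F, B4->T, B4->F, B6->S, B5->F; covered: B1=T, B1=F, B2=F, B3=F, B4=T, B4=F, B5=F, B6=S
#7 (k=15, n=9) -> B1->T, B1->F, B2->F, B3->T, B4->T, B4->T, B4->T, B4->T, B4->T, B4->T, B4->F, B6->S, B5->F; covered: B1=T, B1=F, B2=F, B3=T, B4=T, B4=F, B5=F, B6=S
#8 (k=8, n=6) -> B1->T, B1->T, B1->F, B2->F, B3->T, B4->T, B4->T, B4->T, B4->F, B6->S, B5->F; covered: B1=T, B1=F, B2=F, B3=T, B4=T, B4=F, B5=F, B6=S
#9 (k=14, n=3) -> B1->T, B1->T, B1->T, B1->F, B2->F, B3->T, B4->T, B4->T, B4->T, B4->T, B4->F, B6->S, B5->F; covered: B1=T, B1=F, B2=F, B3=T, B4=T, B4=F, B5=F, B6=S
#10 (k=13, n=9) -> B1->T, B1->F, B2->F, B3->T, B4->T, B4->T, B4->T, B4->T, B4->T, B4->T, B4->F, B6->E, B5->F; covered: B1=T, B1=F, B2=F, B3=T, B4=T, B4=F, B5=F, B6=E
union over the pool: B1=T, B1=F, B2=F, B3=T, B3=F, B4=T, B4=F, B5=T, B5=F, B6=S, B6=E
uncovered (1 of 12): B2=T

Answer: B2=T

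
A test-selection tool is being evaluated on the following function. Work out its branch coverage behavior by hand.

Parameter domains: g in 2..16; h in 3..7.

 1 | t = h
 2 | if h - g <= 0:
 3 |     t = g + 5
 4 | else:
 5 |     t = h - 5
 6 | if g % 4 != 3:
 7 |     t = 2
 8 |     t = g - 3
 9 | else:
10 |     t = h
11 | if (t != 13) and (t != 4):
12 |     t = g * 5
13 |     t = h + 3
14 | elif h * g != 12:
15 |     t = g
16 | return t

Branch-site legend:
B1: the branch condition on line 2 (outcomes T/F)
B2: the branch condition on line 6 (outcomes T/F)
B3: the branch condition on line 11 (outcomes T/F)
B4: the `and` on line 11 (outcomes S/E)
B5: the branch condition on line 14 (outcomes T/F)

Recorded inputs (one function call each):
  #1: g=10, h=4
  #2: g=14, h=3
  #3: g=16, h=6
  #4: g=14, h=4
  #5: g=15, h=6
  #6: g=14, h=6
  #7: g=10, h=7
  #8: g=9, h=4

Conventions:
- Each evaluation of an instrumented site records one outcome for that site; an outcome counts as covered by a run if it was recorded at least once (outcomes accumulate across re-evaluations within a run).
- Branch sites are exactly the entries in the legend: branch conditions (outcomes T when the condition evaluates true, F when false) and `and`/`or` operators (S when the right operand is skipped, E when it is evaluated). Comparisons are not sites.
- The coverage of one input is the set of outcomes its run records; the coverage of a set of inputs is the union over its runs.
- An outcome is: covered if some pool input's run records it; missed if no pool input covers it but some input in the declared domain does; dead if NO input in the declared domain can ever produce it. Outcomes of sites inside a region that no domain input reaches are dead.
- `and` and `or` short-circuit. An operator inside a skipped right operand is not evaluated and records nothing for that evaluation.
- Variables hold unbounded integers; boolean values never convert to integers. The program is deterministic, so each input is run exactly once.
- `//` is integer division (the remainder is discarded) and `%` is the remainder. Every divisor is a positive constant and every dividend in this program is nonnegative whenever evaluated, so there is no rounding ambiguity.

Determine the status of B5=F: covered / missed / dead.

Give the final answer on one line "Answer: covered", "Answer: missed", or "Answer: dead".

no pool input records B5=F
but domain input (g=3, h=4) does record it -> reachable, so missed

Answer: missed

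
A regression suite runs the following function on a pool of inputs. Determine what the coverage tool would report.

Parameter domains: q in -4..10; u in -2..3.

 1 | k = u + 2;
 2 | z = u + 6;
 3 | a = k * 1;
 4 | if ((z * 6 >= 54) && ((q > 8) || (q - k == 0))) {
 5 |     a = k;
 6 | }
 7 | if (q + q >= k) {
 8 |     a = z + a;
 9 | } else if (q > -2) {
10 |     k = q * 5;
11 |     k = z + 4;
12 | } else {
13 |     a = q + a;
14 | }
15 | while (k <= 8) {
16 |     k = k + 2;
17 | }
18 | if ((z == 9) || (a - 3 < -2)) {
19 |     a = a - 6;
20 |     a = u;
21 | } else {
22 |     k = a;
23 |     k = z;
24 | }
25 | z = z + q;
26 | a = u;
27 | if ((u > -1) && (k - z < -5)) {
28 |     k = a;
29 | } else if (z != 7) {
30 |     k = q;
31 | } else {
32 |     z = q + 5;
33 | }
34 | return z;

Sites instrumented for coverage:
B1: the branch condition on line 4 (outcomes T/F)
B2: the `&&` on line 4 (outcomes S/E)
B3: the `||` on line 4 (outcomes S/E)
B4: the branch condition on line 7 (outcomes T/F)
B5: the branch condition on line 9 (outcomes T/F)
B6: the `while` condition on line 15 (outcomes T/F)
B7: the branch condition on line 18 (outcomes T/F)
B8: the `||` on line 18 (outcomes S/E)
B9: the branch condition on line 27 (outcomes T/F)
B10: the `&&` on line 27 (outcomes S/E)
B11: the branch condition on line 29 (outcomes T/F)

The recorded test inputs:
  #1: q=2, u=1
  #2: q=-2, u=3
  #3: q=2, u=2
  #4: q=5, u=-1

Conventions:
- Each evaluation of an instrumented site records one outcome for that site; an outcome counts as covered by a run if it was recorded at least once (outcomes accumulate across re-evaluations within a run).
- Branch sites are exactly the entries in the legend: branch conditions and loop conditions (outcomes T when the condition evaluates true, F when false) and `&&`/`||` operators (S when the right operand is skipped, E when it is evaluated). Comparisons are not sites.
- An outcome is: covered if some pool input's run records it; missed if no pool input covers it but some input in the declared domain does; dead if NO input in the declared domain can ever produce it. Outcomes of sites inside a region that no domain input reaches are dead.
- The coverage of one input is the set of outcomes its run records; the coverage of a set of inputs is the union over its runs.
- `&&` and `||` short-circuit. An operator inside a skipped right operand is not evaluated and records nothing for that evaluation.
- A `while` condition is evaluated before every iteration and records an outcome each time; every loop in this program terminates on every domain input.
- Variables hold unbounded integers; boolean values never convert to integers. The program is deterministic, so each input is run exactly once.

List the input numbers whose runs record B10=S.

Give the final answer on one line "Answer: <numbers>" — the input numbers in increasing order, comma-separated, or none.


input #1 (q=2, u=1): never hits B10=S
input #2 (q=-2, u=3): never hits B10=S
input #3 (q=2, u=2): never hits B10=S
input #4 (q=5, u=-1): hits B10=S
Answer: 4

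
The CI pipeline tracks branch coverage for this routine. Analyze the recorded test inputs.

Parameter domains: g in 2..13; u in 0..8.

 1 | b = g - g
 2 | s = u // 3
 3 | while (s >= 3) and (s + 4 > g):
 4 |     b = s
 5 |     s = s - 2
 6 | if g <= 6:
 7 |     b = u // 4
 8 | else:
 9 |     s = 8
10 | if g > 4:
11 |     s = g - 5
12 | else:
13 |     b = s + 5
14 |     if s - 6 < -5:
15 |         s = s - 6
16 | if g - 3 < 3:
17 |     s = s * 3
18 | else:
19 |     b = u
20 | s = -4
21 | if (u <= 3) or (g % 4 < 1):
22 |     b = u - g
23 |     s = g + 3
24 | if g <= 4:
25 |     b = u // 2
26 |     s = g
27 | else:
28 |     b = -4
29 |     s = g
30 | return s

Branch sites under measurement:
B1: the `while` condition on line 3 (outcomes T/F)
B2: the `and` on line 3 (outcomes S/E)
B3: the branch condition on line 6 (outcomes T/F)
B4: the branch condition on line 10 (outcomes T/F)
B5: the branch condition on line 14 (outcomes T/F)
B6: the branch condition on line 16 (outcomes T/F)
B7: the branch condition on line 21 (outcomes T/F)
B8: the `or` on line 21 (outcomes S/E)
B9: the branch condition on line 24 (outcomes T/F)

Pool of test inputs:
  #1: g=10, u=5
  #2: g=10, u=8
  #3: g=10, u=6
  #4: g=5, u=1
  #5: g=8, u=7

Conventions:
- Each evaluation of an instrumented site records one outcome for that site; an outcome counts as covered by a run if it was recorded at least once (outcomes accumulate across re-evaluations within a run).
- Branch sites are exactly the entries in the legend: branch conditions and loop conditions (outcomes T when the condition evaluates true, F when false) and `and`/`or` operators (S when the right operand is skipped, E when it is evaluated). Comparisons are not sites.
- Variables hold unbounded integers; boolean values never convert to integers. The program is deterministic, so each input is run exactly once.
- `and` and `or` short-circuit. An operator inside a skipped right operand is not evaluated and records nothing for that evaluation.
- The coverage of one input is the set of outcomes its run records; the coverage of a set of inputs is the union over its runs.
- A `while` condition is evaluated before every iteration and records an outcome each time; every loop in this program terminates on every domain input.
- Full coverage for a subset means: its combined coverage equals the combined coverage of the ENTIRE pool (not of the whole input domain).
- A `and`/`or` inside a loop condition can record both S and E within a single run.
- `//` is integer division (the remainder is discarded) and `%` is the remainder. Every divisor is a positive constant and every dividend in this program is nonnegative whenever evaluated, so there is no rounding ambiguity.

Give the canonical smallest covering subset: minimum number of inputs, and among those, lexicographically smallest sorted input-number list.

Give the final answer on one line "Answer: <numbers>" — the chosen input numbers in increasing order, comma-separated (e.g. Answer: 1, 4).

input #1, g=10, u=5: events B2->S, B1->F, B3->F, B4->T, B6->F, B8->E, B7->F, B9->F; outcomes B1=F, B2=S, B3=F, B4=T, B6=F, B7=F, B8=E, B9=F
input #2, g=10, u=8: events B2->S, B1->F, B3->F, B4->T, B6->F, B8->E, B7->F, B9->F; outcomes B1=F, B2=S, B3=F, B4=T, B6=F, B7=F, B8=E, B9=F
input #3, g=10, u=6: events B2->S, B1->F, B3->F, B4->T, B6->F, B8->E, B7->F, B9->F; outcomes B1=F, B2=S, B3=F, B4=T, B6=F, B7=F, B8=E, B9=F
input #4, g=5, u=1: events B2->S, B1->F, B3->T, B4->T, B6->T, B8->S, B7->T, B9->F; outcomes B1=F, B2=S, B3=T, B4=T, B6=T, B7=T, B8=S, B9=F
input #5, g=8, u=7: events B2->S, B1->F, B3->F, B4->T, B6->F, B8->E, B7->T, B9->F; outcomes B1=F, B2=S, B3=F, B4=T, B6=F, B7=T, B8=E, B9=F
the full pool covers 12 outcomes: B1=F, B2=S, B3=T, B3=F, B4=T, B6=T, B6=F, B7=T, B7=F, B8=S, B8=E, B9=F
checked all size-1 subsets: none covers 12 outcomes (max 8/12)
the canonical winner is {1, 4}: size 2, full 12-outcome coverage, earliest index list among size-2 covers

Answer: 1, 4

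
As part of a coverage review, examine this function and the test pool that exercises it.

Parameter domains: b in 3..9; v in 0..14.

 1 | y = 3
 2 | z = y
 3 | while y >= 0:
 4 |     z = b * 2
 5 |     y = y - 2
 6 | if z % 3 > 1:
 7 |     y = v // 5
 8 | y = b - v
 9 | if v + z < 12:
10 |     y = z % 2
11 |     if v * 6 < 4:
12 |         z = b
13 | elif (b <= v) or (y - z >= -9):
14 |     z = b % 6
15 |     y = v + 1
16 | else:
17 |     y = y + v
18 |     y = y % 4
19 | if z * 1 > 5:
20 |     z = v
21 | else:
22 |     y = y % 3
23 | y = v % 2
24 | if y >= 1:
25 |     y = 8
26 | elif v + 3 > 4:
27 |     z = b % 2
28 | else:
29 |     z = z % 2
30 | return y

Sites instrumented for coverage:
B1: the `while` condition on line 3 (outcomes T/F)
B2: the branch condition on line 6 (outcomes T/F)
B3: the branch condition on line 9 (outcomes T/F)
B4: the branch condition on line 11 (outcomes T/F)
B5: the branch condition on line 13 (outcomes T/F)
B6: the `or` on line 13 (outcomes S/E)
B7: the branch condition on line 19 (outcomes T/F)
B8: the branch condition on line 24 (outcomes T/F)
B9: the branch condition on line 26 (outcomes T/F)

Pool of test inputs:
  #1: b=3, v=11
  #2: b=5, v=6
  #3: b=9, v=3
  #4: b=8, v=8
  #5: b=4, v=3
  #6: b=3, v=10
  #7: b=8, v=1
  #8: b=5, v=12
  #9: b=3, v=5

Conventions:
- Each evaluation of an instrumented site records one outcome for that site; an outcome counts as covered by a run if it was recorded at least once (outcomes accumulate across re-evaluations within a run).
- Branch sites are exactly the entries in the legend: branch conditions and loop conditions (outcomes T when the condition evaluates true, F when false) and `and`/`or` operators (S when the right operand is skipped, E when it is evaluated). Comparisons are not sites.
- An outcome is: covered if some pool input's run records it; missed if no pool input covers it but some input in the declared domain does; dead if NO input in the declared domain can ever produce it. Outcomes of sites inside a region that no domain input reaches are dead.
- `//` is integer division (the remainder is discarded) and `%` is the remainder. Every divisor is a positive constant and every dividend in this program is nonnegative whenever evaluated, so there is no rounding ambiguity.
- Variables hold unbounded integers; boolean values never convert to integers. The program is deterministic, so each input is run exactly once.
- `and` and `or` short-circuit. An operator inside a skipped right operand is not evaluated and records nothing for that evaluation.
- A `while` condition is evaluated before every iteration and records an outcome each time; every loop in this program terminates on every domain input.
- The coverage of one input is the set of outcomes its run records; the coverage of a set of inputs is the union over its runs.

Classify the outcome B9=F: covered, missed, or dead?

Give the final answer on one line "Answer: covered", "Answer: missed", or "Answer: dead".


no pool input records B9=F
but domain input (b=3, v=0) does record it -> reachable, so missed
Answer: missed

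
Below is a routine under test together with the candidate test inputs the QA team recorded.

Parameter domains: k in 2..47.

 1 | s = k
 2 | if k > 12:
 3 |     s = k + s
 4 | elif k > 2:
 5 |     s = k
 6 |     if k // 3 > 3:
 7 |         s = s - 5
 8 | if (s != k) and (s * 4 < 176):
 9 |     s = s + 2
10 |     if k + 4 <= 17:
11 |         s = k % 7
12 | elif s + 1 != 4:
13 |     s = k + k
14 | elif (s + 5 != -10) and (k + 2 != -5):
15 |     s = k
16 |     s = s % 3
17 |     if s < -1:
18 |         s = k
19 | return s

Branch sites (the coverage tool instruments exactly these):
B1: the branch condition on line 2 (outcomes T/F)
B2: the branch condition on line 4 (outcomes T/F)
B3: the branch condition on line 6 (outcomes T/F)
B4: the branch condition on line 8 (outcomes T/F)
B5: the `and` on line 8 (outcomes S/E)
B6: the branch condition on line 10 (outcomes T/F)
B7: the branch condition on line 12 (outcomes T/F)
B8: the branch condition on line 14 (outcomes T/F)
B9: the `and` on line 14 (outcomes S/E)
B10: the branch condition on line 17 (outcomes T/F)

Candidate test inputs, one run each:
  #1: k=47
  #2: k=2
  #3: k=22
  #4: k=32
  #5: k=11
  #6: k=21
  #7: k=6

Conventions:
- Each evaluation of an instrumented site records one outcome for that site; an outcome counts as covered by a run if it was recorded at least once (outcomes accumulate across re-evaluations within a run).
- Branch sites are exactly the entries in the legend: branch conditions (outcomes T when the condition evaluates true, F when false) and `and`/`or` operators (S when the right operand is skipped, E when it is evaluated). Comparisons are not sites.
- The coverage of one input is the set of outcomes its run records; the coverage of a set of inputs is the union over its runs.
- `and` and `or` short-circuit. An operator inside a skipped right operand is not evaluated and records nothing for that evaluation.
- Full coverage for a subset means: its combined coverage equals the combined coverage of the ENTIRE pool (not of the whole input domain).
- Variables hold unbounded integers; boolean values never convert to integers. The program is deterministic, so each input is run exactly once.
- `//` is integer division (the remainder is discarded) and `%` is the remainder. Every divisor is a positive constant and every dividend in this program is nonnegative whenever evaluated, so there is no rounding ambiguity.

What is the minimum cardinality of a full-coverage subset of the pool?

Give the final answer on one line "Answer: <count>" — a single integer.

input #1, k=47: events B1->T, B5->E, B4->F, B7->T; outcomes B1=T, B4=F, B5=E, B7=T
input #2, k=2: events B1->F, B2->F, B5->S, B4->F, B7->T; outcomes B1=F, B2=F, B4=F, B5=S, B7=T
input #3, k=22: events B1->T, B5->E, B4->F, B7->T; outcomes B1=T, B4=F, B5=E, B7=T
input #4, k=32: events B1->T, B5->E, B4->F, B7->T; outcomes B1=T, B4=F, B5=E, B7=T
input #5, k=11: events B1->F, B2->T, B3->F, B5->S, B4->F, B7->T; outcomes B1=F, B2=T, B3=F, B4=F, B5=S, B7=T
input #6, k=21: events B1->T, B5->E, B4->T, B6->F; outcomes B1=T, B4=T, B5=E, B6=F
input #7, k=6: events B1->F, B2->T, B3->F, B5->S, B4->F, B7->T; outcomes B1=F, B2=T, B3=F, B4=F, B5=S, B7=T
the full pool covers 11 outcomes: B1=T, B1=F, B2=T, B2=F, B3=F, B4=T, B4=F, B5=S, B5=E, B6=F, B7=T
every size-1 subset falls short of the 11 outcomes (best: 6/11)
every size-2 subset falls short of the 11 outcomes (best: 10/11)
inputs {2, 5, 6} (size 3) cover everything; no size-3 subset with a lexicographically smaller index list covers all 11

Answer: 3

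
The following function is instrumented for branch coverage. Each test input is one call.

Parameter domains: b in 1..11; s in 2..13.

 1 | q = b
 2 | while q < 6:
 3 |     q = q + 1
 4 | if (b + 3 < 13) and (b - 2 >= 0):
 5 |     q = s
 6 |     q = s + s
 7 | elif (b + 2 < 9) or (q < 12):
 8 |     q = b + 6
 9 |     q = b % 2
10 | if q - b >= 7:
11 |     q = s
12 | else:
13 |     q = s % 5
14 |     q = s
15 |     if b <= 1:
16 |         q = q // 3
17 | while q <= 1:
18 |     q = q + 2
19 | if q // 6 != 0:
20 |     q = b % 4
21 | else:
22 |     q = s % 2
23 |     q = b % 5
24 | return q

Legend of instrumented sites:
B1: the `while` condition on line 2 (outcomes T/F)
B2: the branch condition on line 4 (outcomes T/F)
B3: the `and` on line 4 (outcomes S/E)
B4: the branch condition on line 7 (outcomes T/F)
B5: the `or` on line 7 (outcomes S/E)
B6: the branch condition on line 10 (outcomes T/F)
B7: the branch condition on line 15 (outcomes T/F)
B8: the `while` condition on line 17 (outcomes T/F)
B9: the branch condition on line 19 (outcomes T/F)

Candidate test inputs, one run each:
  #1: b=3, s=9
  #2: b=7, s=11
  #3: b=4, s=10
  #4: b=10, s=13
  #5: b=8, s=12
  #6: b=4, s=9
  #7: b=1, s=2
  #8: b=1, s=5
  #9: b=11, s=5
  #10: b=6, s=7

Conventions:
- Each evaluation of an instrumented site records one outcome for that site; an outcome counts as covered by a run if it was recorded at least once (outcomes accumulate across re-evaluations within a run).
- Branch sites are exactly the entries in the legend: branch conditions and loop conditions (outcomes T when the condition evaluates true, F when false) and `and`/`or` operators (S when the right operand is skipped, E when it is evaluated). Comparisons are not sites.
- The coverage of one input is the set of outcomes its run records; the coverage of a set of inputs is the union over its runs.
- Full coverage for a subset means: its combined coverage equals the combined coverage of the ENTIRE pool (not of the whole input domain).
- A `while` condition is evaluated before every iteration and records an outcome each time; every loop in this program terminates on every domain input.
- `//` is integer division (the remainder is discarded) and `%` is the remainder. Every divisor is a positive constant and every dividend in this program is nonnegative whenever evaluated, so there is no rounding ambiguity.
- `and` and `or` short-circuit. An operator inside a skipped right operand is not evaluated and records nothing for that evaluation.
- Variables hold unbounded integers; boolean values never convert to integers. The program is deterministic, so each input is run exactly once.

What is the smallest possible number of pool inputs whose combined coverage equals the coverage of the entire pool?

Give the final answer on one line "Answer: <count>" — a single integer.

input #1, b=3, s=9: outcomes B1=T, B1=F, B2=T, B3=E, B6=T, B8=F, B9=T
input #2, b=7, s=11: outcomes B1=F, B2=T, B3=E, B6=T, B8=F, B9=T
input #3, b=4, s=10: outcomes B1=T, B1=F, B2=T, B3=E, B6=T, B8=F, B9=T
input #4, b=10, s=13: outcomes B1=F, B2=F, B3=S, B4=T, B5=E, B6=F, B7=F, B8=F, B9=T
input #5, b=8, s=12: outcomes B1=F, B2=T, B3=E, B6=T, B8=F, B9=T
input #6, b=4, s=9: outcomes B1=T, B1=F, B2=T, B3=E, B6=T, B8=F, B9=T
input #7, b=1, s=2: outcomes B1=T, B1=F, B2=F, B3=E, B4=T, B5=S, B6=F, B7=T, B8=T, B8=F, B9=F
input #8, b=1, s=5: outcomes B1=T, B1=F, B2=F, B3=E, B4=T, B5=S, B6=F, B7=T, B8=T, B8=F, B9=F
input #9, b=11, s=5: outcomes B1=F, B2=F, B3=S, B4=T, B5=E, B6=F, B7=F, B8=F, B9=F
input #10, b=6, s=7: outcomes B1=F, B2=T, B3=E, B6=T, B8=F, B9=T
together the pool reaches 17 outcomes: B1=T, B1=F, B2=T, B2=F, B3=S, B3=E, B4=T, B5=S, B5=E, B6=T, B6=F, B7=T, B7=F, B8=T, B8=F, B9=T, B9=F
checked all size-1 subsets: none covers 17 outcomes (max 11/17)
checked all size-2 subsets: none covers 17 outcomes (max 15/17)
size 3: inputs {1, 4, 7} cover all 17 outcomes, and no lexicographically smaller subset of this size does

Answer: 3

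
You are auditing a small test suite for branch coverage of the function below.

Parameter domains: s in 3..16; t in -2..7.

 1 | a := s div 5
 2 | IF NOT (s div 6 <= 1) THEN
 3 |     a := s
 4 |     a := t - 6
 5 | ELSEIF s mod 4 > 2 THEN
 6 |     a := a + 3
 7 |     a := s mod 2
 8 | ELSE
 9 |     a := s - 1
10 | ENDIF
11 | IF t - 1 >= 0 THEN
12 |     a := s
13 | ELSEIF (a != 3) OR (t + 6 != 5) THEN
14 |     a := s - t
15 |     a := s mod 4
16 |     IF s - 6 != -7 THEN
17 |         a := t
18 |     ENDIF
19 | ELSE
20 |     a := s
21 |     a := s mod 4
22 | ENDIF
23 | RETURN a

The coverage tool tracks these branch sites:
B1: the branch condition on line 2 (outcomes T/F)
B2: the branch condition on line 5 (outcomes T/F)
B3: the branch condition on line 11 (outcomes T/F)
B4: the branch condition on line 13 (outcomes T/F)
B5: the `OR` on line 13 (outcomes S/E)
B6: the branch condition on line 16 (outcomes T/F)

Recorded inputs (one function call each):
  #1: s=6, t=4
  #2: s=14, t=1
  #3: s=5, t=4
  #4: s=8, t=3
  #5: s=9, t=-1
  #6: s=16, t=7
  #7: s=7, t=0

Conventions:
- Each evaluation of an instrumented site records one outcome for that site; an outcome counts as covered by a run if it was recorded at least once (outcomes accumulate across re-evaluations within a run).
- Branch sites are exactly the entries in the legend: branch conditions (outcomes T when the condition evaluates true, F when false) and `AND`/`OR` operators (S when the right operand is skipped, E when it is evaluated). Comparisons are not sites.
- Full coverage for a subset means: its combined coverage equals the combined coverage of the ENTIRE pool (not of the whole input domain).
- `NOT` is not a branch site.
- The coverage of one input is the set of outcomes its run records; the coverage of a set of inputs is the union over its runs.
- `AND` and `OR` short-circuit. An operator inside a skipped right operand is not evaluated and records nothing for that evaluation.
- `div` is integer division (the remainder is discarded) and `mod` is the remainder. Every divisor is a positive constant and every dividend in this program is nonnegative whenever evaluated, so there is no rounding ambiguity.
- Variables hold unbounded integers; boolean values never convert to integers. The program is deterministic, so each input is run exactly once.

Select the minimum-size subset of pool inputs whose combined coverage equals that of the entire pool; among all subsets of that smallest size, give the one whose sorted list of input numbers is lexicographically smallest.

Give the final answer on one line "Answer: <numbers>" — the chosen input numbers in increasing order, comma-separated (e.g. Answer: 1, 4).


#1 (s=6, t=4) -> B1->F, B2->F, B3->T; covered: B1=F, B2=F, B3=T
#2 (s=14, t=1) -> B1->T, B3->T; covered: B1=T, B3=T
#3 (s=5, t=4) -> B1->F, B2->F, B3->T; covered: B1=F, B2=F, B3=T
#4 (s=8, t=3) -> B1->F, B2->F, B3->T; covered: B1=F, B2=F, B3=T
#5 (s=9, t=-1) -> B1->F, B2->F, B3->F, B5->S, B4->T, B6->T; covered: B1=F, B2=F, B3=F, B4=T, B5=S, B6=T
#6 (s=16, t=7) -> B1->T, B3->T; covered: B1=T, B3=T
#7 (s=7, t=0) -> B1->F, B2->T, B3->F, B5->S, B4->T, B6->T; covered: B1=F, B2=T, B3=F, B4=T, B5=S, B6=T
union over all inputs: B1=T, B1=F, B2=T, B2=F, B3=T, B3=F, B4=T, B5=S, B6=T (9 outcomes)
checked all size-1 subsets: none covers 9 outcomes (max 6/9)
checked all size-2 subsets: none covers 9 outcomes (max 8/9)
the canonical winner is {1, 2, 7}: size 3, full 9-outcome coverage, earliest index list among size-3 covers
Answer: 1, 2, 7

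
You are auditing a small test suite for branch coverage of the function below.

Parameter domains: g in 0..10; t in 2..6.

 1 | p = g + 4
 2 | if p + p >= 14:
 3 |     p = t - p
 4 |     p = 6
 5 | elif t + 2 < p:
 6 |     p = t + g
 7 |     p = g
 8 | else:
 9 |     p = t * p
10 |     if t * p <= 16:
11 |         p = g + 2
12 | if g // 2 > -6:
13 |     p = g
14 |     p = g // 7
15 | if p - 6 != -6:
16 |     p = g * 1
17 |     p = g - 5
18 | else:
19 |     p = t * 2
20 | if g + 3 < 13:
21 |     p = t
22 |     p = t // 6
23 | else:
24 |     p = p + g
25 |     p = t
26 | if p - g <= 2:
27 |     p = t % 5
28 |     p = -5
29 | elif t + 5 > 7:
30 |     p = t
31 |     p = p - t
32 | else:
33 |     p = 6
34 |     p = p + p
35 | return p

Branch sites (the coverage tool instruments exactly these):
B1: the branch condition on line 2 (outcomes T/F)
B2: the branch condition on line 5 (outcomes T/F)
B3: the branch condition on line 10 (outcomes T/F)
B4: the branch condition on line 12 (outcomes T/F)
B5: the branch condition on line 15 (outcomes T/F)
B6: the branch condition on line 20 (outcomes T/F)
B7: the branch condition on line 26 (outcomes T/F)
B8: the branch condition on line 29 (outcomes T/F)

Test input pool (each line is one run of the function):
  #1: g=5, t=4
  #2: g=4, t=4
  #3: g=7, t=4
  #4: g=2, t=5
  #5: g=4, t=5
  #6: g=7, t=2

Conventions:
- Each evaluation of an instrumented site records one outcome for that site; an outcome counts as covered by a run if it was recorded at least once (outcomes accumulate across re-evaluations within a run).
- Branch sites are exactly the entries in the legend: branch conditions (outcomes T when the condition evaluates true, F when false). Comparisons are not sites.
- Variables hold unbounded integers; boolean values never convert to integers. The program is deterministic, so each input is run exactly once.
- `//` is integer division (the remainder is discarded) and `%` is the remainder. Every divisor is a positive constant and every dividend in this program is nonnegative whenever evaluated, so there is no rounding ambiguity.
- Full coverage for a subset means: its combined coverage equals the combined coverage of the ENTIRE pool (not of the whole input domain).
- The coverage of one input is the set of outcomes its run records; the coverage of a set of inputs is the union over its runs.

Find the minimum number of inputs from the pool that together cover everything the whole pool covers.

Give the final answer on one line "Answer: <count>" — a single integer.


run #1 (g=5, t=4) runs B1->T, B4->T, B5->F, B6->T, B7->T; records B1=T, B4=T, B5=F, B6=T, B7=T
run #2 (g=4, t=4) runs B1->T, B4->T, B5->F, B6->T, B7->T; records B1=T, B4=T, B5=F, B6=T, B7=T
run #3 (g=7, t=4) runs B1->T, B4->T, B5->T, B6->T, B7->T; records B1=T, B4=T, B5=T, B6=T, B7=T
run #4 (g=2, t=5) runs B1->F, B2->F, B3->F, B4->T, B5->F, B6->T, B7->T; records B1=F, B2=F, B3=F, B4=T, B5=F, B6=T, B7=T
run #5 (g=4, t=5) runs B1->T, B4->T, B5->F, B6->T, B7->T; records B1=T, B4=T, B5=F, B6=T, B7=T
run #6 (g=7, t=2) runs B1->T, B4->T, B5->T, B6->T, B7->T; records B1=T, B4=T, B5=T, B6=T, B7=T
union over all inputs: B1=T, B1=F, B2=F, B3=F, B4=T, B5=T, B5=F, B6=T, B7=T (9 outcomes)
every size-1 subset falls short of the 9 outcomes (best: 7/9)
inputs {3, 4} (size 2) cover everything; no size-2 subset with a lexicographically smaller index list covers all 9
Answer: 2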